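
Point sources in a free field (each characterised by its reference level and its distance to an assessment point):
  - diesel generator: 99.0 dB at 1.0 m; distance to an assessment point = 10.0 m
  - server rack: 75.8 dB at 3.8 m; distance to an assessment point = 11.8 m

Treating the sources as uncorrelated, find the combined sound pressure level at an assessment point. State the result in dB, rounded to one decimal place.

Apply inverse-square spreading to bring every level to the receiver, then sum 10^(L/10).
diesel generator: 99.0 − 20·log₁₀(10.0/1.0) = 99.0 − 20.00 = 79.00 dB.
server rack: 75.8 − 20·log₁₀(11.8/3.8) = 75.8 − 9.84 = 65.96 dB.
Σ 10^(L/10) = 8.338e+07 → L_total = 10·log₁₀(8.338e+07) = 79.21 dB.

79.2 dB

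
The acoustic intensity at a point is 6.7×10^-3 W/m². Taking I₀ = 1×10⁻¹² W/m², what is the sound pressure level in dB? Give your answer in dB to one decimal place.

98.3 dB

Dividing by I₀ shifts the exponent by 12: I/I₀ = 6.7×10^9.
L = 10·(0.8261 + 9) = 98.26 dB.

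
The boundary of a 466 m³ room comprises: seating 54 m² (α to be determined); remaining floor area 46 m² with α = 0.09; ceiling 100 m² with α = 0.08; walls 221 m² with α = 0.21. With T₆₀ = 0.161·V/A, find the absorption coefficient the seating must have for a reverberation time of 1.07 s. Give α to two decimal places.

0.21

A = 0.161·V/T₆₀ = 0.161·466/1.07 = 70.12 m² sabins.
Absorption from the other surfaces = 46·0.09 + 100·0.08 + 221·0.21 = 58.55 m², so the seating must supply 11.57 m² over 54 m².
α = 11.57/54 = 0.214.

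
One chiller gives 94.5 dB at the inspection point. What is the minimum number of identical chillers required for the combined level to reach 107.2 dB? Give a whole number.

The shortfall is 107.2 − 94.5 = 12.7 dB, and N units add 10·log₁₀ N, so need 10·log₁₀ N ≥ 12.7.
N ≥ 10^(12.7/10) = 18.621, so N = 19.

19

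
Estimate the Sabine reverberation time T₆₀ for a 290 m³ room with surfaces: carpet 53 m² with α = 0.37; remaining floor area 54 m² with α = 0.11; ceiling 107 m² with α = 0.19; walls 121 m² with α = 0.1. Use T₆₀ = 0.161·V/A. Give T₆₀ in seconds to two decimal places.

Summing Sᵢαᵢ: 53·0.37 + 54·0.11 + 107·0.19 + 121·0.1 = 57.98 m².
T₆₀ = 0.161·V/A = 0.161·290/57.98 = 0.805 s.

0.81 s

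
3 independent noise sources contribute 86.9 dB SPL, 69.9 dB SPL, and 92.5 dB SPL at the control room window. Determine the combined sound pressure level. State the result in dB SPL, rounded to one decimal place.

For uncorrelated sources the intensities add, so convert each level to linear form, sum, and take 10·log₁₀ of the total.
Σ 10^(L/10) = 10^(86.9/10) + 10^(69.9/10) + 10^(92.5/10) = 2.278e+09.
L_total = 10·log₁₀(2.278e+09) = 93.58 dB SPL.

93.6 dB SPL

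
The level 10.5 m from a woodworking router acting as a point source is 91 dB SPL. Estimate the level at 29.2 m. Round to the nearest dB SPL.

82 dB SPL

For a point source, L₂ = L₁ − 20·log₁₀(r₂/r₁).
L₂ = 91 − 20·log₁₀(29.2/10.5) = 91 − 8.884 = 82.12 dB SPL.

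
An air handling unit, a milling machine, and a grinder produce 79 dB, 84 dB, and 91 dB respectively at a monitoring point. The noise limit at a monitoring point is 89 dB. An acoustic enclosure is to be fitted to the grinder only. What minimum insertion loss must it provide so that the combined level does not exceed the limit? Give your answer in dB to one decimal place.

4.3 dB

The untreated sources together contribute 10^(79/10) + 10^(84/10) = 3.306e+08, i.e. 85.19 dB.
To meet 89 dB overall, the treated grinder may contribute at most 10^(89/10) − 3.306e+08 = 4.637e+08, i.e. 86.66 dB.
So the grinder must be reduced from 91 to 86.66 dB: IL = 4.34 dB.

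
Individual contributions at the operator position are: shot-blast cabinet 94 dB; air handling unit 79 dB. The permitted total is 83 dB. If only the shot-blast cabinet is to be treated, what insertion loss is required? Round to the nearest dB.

Everything except the shot-blast cabinet sums to 10^(79/10) = 7.943e+07 in linear terms, 79.00 dB.
To meet 83 dB overall, the treated shot-blast cabinet may contribute at most 10^(83/10) − 7.943e+07 = 1.201e+08, i.e. 80.80 dB.
Required insertion loss = 94 − 80.80 = 13.20 dB.

13 dB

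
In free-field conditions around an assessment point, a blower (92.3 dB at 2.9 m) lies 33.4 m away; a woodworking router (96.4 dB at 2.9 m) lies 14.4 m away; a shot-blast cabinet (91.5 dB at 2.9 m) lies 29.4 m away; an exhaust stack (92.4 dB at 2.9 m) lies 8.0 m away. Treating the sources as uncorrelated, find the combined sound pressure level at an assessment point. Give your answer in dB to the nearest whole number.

Apply inverse-square spreading to bring every level to the receiver, then sum 10^(L/10).
blower: 92.3 − 20·log₁₀(33.4/2.9) = 92.3 − 21.23 = 71.07 dB.
woodworking router: 96.4 − 20·log₁₀(14.4/2.9) = 96.4 − 13.92 = 82.48 dB.
shot-blast cabinet: 91.5 − 20·log₁₀(29.4/2.9) = 91.5 − 20.12 = 71.38 dB.
exhaust stack: 92.4 − 20·log₁₀(8.0/2.9) = 92.4 − 8.81 = 83.59 dB.
Σ 10^(L/10) = 4.319e+08 → L_total = 10·log₁₀(4.319e+08) = 86.35 dB.

86 dB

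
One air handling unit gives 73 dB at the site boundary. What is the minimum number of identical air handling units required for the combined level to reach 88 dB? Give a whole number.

The shortfall is 88 − 73 = 15.0 dB, and N units add 10·log₁₀ N, so need 10·log₁₀ N ≥ 15.0.
N ≥ 10^(15.0/10) = 31.623, so N = 32.

32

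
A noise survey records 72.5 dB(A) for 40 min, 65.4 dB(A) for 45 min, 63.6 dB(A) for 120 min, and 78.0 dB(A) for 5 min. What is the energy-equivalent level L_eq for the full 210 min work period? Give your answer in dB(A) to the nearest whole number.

The energy average is taken in the linear domain: L_eq = 10·log₁₀[(Σ tᵢ·10^(Lᵢ/10))/T], T = 210 min.
Σ tᵢ·10^(Lᵢ/10) = 40·10^(72.5/10) + 45·10^(65.4/10) + 120·10^(63.6/10) + 5·10^(78.0/10) = 1.458e+09.
L_eq = 10·log₁₀(1.458e+09/210) = 68.41 dB(A).

68 dB(A)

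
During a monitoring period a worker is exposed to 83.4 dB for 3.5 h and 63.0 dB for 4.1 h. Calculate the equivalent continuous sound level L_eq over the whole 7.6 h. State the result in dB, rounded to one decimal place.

80.1 dB

Weight each interval's intensity by its duration and average over T = 7.6 h:
Σ tᵢ·10^(Lᵢ/10) = 3.5·10^(83.4/10) + 4.1·10^(63.0/10) = 7.739e+08.
L_eq = 10·log₁₀(7.739e+08/7.6) = 80.08 dB.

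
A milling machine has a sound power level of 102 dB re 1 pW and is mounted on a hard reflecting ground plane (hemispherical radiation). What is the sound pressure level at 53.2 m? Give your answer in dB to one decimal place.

The power spreads over a hemisphere of area 2π·r², so L_p = L_w − 10·log₁₀(2π·r²).
2π·r² = 1.778e+04 m², 10·log₁₀ of that is 42.500 dB.
L_p = 102 − 42.500 = 59.50 dB.

59.5 dB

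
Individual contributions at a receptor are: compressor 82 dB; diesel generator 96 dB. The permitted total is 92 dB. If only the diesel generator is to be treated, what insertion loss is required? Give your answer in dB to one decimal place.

Everything except the diesel generator sums to 10^(82/10) = 1.585e+08 in linear terms, 82.00 dB.
The limit corresponds to 10^(92/10) = 1.585e+09; subtracting the fixed part leaves 1.426e+09 for the diesel generator, i.e. 91.54 dB.
So the diesel generator must be reduced from 96 to 91.54 dB: IL = 4.46 dB.

4.5 dB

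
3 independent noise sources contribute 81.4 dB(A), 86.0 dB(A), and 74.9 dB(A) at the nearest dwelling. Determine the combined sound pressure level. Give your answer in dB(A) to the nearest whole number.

Incoherent sources combine by intensity addition: L_total = 10·log₁₀(Σ 10^(L_i/10)).
Σ 10^(L/10) = 10^(81.4/10) + 10^(86.0/10) + 10^(74.9/10) = 5.670e+08.
L_total = 10·log₁₀(5.670e+08) = 87.54 dB(A).

88 dB(A)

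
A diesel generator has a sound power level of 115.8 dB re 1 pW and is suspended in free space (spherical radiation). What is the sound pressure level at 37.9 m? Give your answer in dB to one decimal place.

The power spreads over a sphere of area 4π·r², so L_p = L_w − 10·log₁₀(4π·r²).
4π·r² = 1.805e+04 m², 10·log₁₀ of that is 42.565 dB.
L_p = 115.8 − 42.565 = 73.24 dB.

73.2 dB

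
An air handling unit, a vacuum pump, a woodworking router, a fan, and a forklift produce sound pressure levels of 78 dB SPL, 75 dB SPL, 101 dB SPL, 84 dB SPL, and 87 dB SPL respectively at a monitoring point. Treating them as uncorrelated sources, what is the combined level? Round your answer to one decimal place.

For uncorrelated sources the intensities add, so convert each level to linear form, sum, and take 10·log₁₀ of the total.
Σ 10^(L/10) = 10^(78/10) + 10^(75/10) + 10^(101/10) + 10^(84/10) + 10^(87/10) = 1.344e+10.
L_total = 10·log₁₀(1.344e+10) = 101.28 dB SPL.

101.3 dB SPL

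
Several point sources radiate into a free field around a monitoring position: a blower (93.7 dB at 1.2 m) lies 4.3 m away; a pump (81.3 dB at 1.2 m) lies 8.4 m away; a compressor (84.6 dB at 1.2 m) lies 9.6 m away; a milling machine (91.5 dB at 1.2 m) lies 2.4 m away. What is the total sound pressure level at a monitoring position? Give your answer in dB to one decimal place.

87.3 dB

Apply inverse-square spreading to bring every level to the receiver, then sum 10^(L/10).
blower: 93.7 − 20·log₁₀(4.3/1.2) = 93.7 − 11.09 = 82.61 dB.
pump: 81.3 − 20·log₁₀(8.4/1.2) = 81.3 − 16.90 = 64.40 dB.
compressor: 84.6 − 20·log₁₀(9.6/1.2) = 84.6 − 18.06 = 66.54 dB.
milling machine: 91.5 − 20·log₁₀(2.4/1.2) = 91.5 − 6.02 = 85.48 dB.
Σ 10^(L/10) = 5.430e+08 → L_total = 10·log₁₀(5.430e+08) = 87.35 dB.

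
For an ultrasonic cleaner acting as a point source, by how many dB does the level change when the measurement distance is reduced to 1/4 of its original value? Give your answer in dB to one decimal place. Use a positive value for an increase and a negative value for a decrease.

A point source loses 6 dB per doubling of distance; generally ΔL = −20·log₁₀(r₂/r₁).
ΔL = −20·log₁₀(0.25) = +12.04 dB.

+12.0 dB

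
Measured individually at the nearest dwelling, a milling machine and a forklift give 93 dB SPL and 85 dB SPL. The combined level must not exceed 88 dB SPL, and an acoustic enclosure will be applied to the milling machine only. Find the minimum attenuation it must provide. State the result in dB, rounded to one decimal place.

Everything except the milling machine sums to 10^(85/10) = 3.162e+08 in linear terms, 85.00 dB SPL.
The limit corresponds to 10^(88/10) = 6.310e+08; subtracting the fixed part leaves 3.147e+08 for the milling machine, i.e. 84.98 dB SPL.
So the milling machine must be reduced from 93 to 84.98 dB SPL: IL = 8.02 dB.

8.0 dB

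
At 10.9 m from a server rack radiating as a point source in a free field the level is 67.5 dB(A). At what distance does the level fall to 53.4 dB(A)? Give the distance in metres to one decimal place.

Point-source spreading drops the level by 20·log₁₀(r₂/r₁); inverting, r₂/r₁ = 10^(ΔL/20).
r₂ = 10.9·10^((67.5−53.4)/20) = 10.9·10^(14.1/20) = 55.26 m.

55.3 m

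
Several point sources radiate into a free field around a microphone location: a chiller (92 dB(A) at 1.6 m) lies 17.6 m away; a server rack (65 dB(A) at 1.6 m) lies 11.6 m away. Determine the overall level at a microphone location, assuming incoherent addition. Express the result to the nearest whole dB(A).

71 dB(A)

Apply inverse-square spreading to bring every level to the receiver, then sum 10^(L/10).
chiller: 92 − 20·log₁₀(17.6/1.6) = 92 − 20.83 = 71.17 dB(A).
server rack: 65 − 20·log₁₀(11.6/1.6) = 65 − 17.21 = 47.79 dB(A).
Σ 10^(L/10) = 1.316e+07 → L_total = 10·log₁₀(1.316e+07) = 71.19 dB(A).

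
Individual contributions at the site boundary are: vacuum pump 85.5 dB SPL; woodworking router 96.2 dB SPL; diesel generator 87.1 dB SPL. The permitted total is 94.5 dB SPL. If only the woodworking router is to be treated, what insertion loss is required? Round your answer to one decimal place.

Fixed contribution from the other sources: Σ 10^(L/10) = 10^(85.5/10) + 10^(87.1/10) = 8.677e+08 (89.38 dB SPL).
The limit corresponds to 10^(94.5/10) = 2.818e+09; subtracting the fixed part leaves 1.951e+09 for the woodworking router, i.e. 92.90 dB SPL.
Required insertion loss = 96.2 − 92.90 = 3.30 dB.

3.3 dB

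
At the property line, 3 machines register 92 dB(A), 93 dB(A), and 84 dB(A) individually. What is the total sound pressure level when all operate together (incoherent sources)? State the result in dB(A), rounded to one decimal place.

95.8 dB(A)

For uncorrelated sources the intensities add, so convert each level to linear form, sum, and take 10·log₁₀ of the total.
Σ 10^(L/10) = 10^(92/10) + 10^(93/10) + 10^(84/10) = 3.831e+09.
L_total = 10·log₁₀(3.831e+09) = 95.83 dB(A).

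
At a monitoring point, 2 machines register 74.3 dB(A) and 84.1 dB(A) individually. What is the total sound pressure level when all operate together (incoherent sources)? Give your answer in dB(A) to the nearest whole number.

85 dB(A)

Incoherent sources combine by intensity addition: L_total = 10·log₁₀(Σ 10^(L_i/10)).
Σ 10^(L/10) = 10^(74.3/10) + 10^(84.1/10) = 2.840e+08.
L_total = 10·log₁₀(2.840e+08) = 84.53 dB(A).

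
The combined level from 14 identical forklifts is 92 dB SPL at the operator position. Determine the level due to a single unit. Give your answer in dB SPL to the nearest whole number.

Dividing the total intensity by 14 lowers the level by 10·log₁₀ 14 = 11.461 dB: L₁ = 92 − 11.461.

81 dB SPL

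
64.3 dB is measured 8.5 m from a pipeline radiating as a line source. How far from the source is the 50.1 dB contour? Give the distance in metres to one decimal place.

For a line source L₁ − L₂ = 10·log₁₀(r₂/r₁), so r₂ = r₁·10^((L₁−L₂)/10).
r₂ = 8.5·10^((64.3−50.1)/10) = 8.5·10^(14.2/10) = 223.57 m.

223.6 m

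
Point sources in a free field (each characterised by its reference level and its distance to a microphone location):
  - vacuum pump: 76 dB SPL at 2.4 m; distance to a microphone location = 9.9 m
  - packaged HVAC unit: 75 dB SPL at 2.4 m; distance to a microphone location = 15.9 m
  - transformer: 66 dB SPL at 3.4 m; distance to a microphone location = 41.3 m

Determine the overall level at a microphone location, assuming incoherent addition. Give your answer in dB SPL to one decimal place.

Propagate each source to the receiver with L = L_ref − 20·log₁₀(r/r_ref), then add intensities.
vacuum pump: 76 − 20·log₁₀(9.9/2.4) = 76 − 12.31 = 63.69 dB SPL.
packaged HVAC unit: 75 − 20·log₁₀(15.9/2.4) = 75 − 16.42 = 58.58 dB SPL.
transformer: 66 − 20·log₁₀(41.3/3.4) = 66 − 21.69 = 44.31 dB SPL.
Σ 10^(L/10) = 3.087e+06 → L_total = 10·log₁₀(3.087e+06) = 64.90 dB SPL.

64.9 dB SPL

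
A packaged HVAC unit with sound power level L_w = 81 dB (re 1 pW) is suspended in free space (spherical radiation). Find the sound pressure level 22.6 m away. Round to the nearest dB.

L_p = L_w − 10·log₁₀(4π·r²) with r = 22.6 m.
4π·r² = 6418 m², 10·log₁₀ of that is 38.074 dB.
L_p = 81 − 38.074 = 42.93 dB.

43 dB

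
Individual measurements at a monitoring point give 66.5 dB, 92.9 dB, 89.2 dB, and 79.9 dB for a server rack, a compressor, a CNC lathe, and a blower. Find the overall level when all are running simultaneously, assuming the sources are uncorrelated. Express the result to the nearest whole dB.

95 dB

For uncorrelated sources the intensities add, so convert each level to linear form, sum, and take 10·log₁₀ of the total.
Σ 10^(L/10) = 10^(66.5/10) + 10^(92.9/10) + 10^(89.2/10) + 10^(79.9/10) = 2.884e+09.
L_total = 10·log₁₀(2.884e+09) = 94.60 dB.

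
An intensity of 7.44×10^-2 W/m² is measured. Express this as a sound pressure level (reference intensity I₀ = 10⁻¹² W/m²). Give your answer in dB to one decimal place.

108.7 dB

Dividing by I₀ shifts the exponent by 12: I/I₀ = 7.44×10^10.
L = 10·(0.8716 + 10) = 108.72 dB.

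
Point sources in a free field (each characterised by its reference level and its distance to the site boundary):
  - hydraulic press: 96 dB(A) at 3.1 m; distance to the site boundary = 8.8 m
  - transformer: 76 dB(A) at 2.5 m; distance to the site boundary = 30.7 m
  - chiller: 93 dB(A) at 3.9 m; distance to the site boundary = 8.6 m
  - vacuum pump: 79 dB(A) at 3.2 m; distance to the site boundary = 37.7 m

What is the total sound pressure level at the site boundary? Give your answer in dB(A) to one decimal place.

89.6 dB(A)

Apply inverse-square spreading to bring every level to the receiver, then sum 10^(L/10).
hydraulic press: 96 − 20·log₁₀(8.8/3.1) = 96 − 9.06 = 86.94 dB(A).
transformer: 76 − 20·log₁₀(30.7/2.5) = 76 − 21.78 = 54.22 dB(A).
chiller: 93 − 20·log₁₀(8.6/3.9) = 93 − 6.87 = 86.13 dB(A).
vacuum pump: 79 − 20·log₁₀(37.7/3.2) = 79 − 21.42 = 57.58 dB(A).
Σ 10^(L/10) = 9.052e+08 → L_total = 10·log₁₀(9.052e+08) = 89.57 dB(A).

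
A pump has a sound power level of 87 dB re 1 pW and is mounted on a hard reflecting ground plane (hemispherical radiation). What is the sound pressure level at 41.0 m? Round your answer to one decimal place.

46.8 dB

The power spreads over a hemisphere of area 2π·r², so L_p = L_w − 10·log₁₀(2π·r²).
2π·r² = 1.056e+04 m², 10·log₁₀ of that is 40.237 dB.
L_p = 87 − 40.237 = 46.76 dB.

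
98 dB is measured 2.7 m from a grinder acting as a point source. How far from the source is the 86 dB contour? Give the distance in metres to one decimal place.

For a point source L₁ − L₂ = 20·log₁₀(r₂/r₁), so r₂ = r₁·10^((L₁−L₂)/20).
r₂ = 2.7·10^((98−86)/20) = 2.7·10^(12.0/20) = 10.75 m.

10.7 m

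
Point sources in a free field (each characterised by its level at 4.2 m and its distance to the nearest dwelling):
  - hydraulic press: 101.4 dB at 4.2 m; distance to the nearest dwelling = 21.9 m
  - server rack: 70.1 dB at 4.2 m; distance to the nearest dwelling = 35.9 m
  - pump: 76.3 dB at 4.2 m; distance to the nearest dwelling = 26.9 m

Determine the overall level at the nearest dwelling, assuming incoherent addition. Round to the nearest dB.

87 dB

Apply inverse-square spreading to bring every level to the receiver, then sum 10^(L/10).
hydraulic press: 101.4 − 20·log₁₀(21.9/4.2) = 101.4 − 14.34 = 87.06 dB.
server rack: 70.1 − 20·log₁₀(35.9/4.2) = 70.1 − 18.64 = 51.46 dB.
pump: 76.3 − 20·log₁₀(26.9/4.2) = 76.3 − 16.13 = 60.17 dB.
Σ 10^(L/10) = 5.089e+08 → L_total = 10·log₁₀(5.089e+08) = 87.07 dB.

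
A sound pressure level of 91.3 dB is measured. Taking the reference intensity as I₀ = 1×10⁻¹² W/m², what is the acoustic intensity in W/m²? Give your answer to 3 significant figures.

0.00135 W/m²

I/I₀ = 10^(91.3/10) = 1.349e+09, so I = 1.349e+09 × 10⁻¹² W/m².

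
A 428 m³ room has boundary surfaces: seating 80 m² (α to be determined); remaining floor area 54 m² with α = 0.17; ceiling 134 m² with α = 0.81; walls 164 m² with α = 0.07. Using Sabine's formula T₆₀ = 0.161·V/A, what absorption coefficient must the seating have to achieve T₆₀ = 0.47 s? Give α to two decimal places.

From T₆₀ = 0.161·V/A, the target T₆₀ = 0.47 s needs A = 0.161·428/0.47 = 146.61 m².
Absorption from the other surfaces = 54·0.17 + 134·0.81 + 164·0.07 = 129.20 m², so the seating must supply 17.41 m² over 80 m².
α = 17.41/80 = 0.218.

0.22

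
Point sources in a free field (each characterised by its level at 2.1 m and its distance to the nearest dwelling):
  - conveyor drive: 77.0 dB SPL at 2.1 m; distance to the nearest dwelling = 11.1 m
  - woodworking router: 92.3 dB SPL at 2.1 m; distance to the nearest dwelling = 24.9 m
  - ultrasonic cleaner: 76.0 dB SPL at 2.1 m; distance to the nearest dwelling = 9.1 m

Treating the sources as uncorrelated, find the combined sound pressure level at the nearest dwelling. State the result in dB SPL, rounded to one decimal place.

First find each source's level at the receiver (point-source: −20·log₁₀(r/r_ref)), then combine on an intensity basis.
conveyor drive: 77.0 − 20·log₁₀(11.1/2.1) = 77.0 − 14.46 = 62.54 dB SPL.
woodworking router: 92.3 − 20·log₁₀(24.9/2.1) = 92.3 − 21.48 = 70.82 dB SPL.
ultrasonic cleaner: 76.0 − 20·log₁₀(9.1/2.1) = 76.0 − 12.74 = 63.26 dB SPL.
Σ 10^(L/10) = 1.599e+07 → L_total = 10·log₁₀(1.599e+07) = 72.04 dB SPL.

72.0 dB SPL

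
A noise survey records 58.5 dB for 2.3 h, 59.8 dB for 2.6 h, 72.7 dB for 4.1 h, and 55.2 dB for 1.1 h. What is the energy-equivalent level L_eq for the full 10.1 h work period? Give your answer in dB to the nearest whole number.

L_eq = 10·log₁₀[(1/T)·Σ tᵢ·10^(Lᵢ/10)] with T = 10.1 h.
Σ tᵢ·10^(Lᵢ/10) = 2.3·10^(58.5/10) + 2.6·10^(59.8/10) + 4.1·10^(72.7/10) + 1.1·10^(55.2/10) = 8.082e+07.
L_eq = 10·log₁₀(8.082e+07/10.1) = 69.03 dB.

69 dB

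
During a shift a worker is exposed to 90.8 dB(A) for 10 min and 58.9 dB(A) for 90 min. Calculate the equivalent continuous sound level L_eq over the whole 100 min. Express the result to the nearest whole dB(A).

81 dB(A)

Weight each interval's intensity by its duration and average over T = 100 min:
Σ tᵢ·10^(Lᵢ/10) = 10·10^(90.8/10) + 90·10^(58.9/10) = 1.209e+10.
L_eq = 10·log₁₀(1.209e+10/100) = 80.83 dB(A).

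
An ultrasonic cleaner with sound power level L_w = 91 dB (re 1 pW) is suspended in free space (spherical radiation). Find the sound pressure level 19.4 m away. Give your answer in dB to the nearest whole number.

54 dB

L_p = L_w − 10·log₁₀(4π·r²) with r = 19.4 m.
4π·r² = 4729 m², 10·log₁₀ of that is 36.748 dB.
L_p = 91 − 36.748 = 54.25 dB.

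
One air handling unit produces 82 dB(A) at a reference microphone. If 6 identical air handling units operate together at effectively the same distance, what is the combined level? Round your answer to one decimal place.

89.8 dB(A)

L_total = L₁ + 10·log₁₀ N for N identical incoherent sources.
L_total = 82 + 10·log₁₀(6) = 82 + 7.782 = 89.78 dB(A).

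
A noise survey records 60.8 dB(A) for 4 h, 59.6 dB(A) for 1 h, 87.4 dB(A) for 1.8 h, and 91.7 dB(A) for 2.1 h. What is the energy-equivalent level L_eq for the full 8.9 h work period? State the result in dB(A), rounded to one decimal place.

86.6 dB(A)

The energy average is taken in the linear domain: L_eq = 10·log₁₀[(Σ tᵢ·10^(Lᵢ/10))/T], T = 8.9 h.
Σ tᵢ·10^(Lᵢ/10) = 4·10^(60.8/10) + 1·10^(59.6/10) + 1.8·10^(87.4/10) + 2.1·10^(91.7/10) = 4.101e+09.
L_eq = 10·log₁₀(4.101e+09/8.9) = 86.64 dB(A).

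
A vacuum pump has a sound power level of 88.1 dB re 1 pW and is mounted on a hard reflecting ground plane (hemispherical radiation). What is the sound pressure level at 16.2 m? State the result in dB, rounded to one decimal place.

Free-field hemispherical radiation: L_p = L_w − 10·log₁₀(2π·r²), r = 16.2 m.
2π·r² = 1649 m², 10·log₁₀ of that is 32.172 dB.
L_p = 88.1 − 32.172 = 55.93 dB.

55.9 dB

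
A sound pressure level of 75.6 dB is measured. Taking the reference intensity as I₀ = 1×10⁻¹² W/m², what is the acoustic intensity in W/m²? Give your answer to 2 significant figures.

L = 10·log₁₀(I/I₀) ⇒ I = I₀·10^(L/10) = 10⁻¹² × 10^7.56.

3.6e-05 W/m²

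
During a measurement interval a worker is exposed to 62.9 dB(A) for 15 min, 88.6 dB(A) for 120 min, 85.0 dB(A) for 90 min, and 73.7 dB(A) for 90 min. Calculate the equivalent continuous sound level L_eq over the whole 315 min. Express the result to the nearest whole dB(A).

86 dB(A)

Weight each interval's intensity by its duration and average over T = 315 min:
Σ tᵢ·10^(Lᵢ/10) = 15·10^(62.9/10) + 120·10^(88.6/10) + 90·10^(85.0/10) + 90·10^(73.7/10) = 1.175e+11.
L_eq = 10·log₁₀(1.175e+11/315) = 85.72 dB(A).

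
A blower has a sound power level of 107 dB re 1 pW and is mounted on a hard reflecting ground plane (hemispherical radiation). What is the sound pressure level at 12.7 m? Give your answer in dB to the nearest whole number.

The power spreads over a hemisphere of area 2π·r², so L_p = L_w − 10·log₁₀(2π·r²).
2π·r² = 1013 m², 10·log₁₀ of that is 30.058 dB.
L_p = 107 − 30.058 = 76.94 dB.

77 dB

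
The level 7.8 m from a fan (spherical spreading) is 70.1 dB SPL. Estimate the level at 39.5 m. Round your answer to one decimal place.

Point-source attenuation: ΔL = 20·log₁₀(r₂/r₁) = 20·log₁₀(39.5/7.8) = 14.090 dB.
L₂ = 70.1 − 20·log₁₀(39.5/7.8) = 70.1 − 14.090 = 56.01 dB SPL.

56.0 dB SPL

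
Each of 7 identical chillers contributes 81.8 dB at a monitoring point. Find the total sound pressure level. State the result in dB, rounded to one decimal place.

With 7 equal, uncorrelated contributions the intensity is 7× that of one unit, giving a rise of 10·log₁₀ 7.
L_total = 81.8 + 10·log₁₀(7) = 81.8 + 8.451 = 90.25 dB.

90.3 dB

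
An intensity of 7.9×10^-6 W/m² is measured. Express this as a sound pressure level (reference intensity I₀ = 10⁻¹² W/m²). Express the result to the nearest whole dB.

Dividing by I₀ shifts the exponent by 12: I/I₀ = 7.9×10^6.
L = 10·(0.8976 + 6) = 68.98 dB.

69 dB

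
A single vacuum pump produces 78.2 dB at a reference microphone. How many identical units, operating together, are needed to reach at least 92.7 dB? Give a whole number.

Need L₁ + 10·log₁₀ N ≥ 92.7, i.e. log₁₀ N ≥ 1.45.
N ≥ 10^(14.5/10) = 28.184, so N = 29.

29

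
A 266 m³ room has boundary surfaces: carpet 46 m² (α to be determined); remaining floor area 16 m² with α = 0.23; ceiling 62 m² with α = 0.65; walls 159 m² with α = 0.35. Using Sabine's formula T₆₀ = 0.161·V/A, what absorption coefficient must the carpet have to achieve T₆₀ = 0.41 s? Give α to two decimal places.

0.10

A = 0.161·V/T₆₀ = 0.161·266/0.41 = 104.45 m² sabins.
Absorption from the other surfaces = 16·0.23 + 62·0.65 + 159·0.35 = 99.63 m², so the carpet must supply 4.82 m² over 46 m².
α = 4.82/46 = 0.105.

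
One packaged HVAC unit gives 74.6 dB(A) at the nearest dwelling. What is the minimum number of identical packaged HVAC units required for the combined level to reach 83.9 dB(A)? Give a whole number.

9

Need L₁ + 10·log₁₀ N ≥ 83.9, i.e. log₁₀ N ≥ 0.93.
N ≥ 10^(9.3/10) = 8.511, so N = 9.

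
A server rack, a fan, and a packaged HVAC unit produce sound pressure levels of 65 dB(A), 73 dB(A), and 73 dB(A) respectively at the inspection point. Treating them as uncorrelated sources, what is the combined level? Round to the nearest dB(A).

76 dB(A)

Incoherent sources combine by intensity addition: L_total = 10·log₁₀(Σ 10^(L_i/10)).
Σ 10^(L/10) = 10^(65/10) + 10^(73/10) + 10^(73/10) = 4.307e+07.
L_total = 10·log₁₀(4.307e+07) = 76.34 dB(A).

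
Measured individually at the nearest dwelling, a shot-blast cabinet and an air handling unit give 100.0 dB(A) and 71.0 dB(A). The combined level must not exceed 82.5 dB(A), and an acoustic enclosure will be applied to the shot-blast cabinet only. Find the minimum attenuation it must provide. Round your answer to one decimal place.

Fixed contribution from the other source: Σ 10^(L/10) = 10^(71.0/10) = 1.259e+07 (71.00 dB(A)).
The limit corresponds to 10^(82.5/10) = 1.778e+08; subtracting the fixed part leaves 1.652e+08 for the shot-blast cabinet, i.e. 82.18 dB(A).
So the shot-blast cabinet must be reduced from 100.0 to 82.18 dB(A): IL = 17.82 dB.

17.8 dB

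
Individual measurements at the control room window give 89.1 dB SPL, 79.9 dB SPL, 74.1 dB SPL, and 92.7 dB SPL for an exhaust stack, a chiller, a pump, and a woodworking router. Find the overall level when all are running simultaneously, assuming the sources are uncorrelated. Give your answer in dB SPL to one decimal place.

94.5 dB SPL

Incoherent sources combine by intensity addition: L_total = 10·log₁₀(Σ 10^(L_i/10)).
Σ 10^(L/10) = 10^(89.1/10) + 10^(79.9/10) + 10^(74.1/10) + 10^(92.7/10) = 2.798e+09.
L_total = 10·log₁₀(2.798e+09) = 94.47 dB SPL.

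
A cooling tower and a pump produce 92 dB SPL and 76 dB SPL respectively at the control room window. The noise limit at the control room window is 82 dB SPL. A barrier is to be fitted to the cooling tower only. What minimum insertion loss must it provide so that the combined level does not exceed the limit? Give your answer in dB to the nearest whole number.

11 dB

The untreated sources together contribute 10^(76/10) = 3.981e+07, i.e. 76.00 dB SPL.
The limit corresponds to 10^(82/10) = 1.585e+08; subtracting the fixed part leaves 1.187e+08 for the cooling tower, i.e. 80.74 dB SPL.
Required insertion loss = 92 − 80.74 = 11.26 dB.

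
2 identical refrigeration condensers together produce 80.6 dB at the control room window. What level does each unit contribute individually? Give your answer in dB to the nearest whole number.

78 dB

2 equal contributions raise the level by 10·log₁₀ 2 = 3.010 dB, so each unit alone gives 80.6 − 3.010.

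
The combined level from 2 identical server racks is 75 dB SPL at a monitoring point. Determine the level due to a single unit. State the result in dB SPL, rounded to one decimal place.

72.0 dB SPL

For N identical incoherent sources L_total = L₁ + 10·log₁₀ N, so L₁ = 75 − 10·log₁₀(2) = 75 − 3.010.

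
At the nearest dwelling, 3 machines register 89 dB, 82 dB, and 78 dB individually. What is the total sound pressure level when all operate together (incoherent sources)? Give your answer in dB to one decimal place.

90.1 dB

Incoherent sources combine by intensity addition: L_total = 10·log₁₀(Σ 10^(L_i/10)).
Σ 10^(L/10) = 10^(89/10) + 10^(82/10) + 10^(78/10) = 1.016e+09.
L_total = 10·log₁₀(1.016e+09) = 90.07 dB.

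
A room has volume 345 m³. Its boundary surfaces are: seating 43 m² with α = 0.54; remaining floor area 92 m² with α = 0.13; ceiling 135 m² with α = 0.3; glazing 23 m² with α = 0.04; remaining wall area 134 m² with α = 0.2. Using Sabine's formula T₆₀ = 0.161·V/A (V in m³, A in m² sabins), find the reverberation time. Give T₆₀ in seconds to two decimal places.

0.54 s

Total absorption A = 43·0.54 + 92·0.13 + 135·0.3 + 23·0.04 + 134·0.2 = 103.40 m² sabins.
T₆₀ = 0.161 × 345 / 103.40 = 0.537 s.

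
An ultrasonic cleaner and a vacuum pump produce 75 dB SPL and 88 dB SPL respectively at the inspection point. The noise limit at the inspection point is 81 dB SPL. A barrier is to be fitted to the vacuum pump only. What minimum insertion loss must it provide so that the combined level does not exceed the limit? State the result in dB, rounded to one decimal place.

Fixed contribution from the other source: Σ 10^(L/10) = 10^(75/10) = 3.162e+07 (75.00 dB SPL).
The limit corresponds to 10^(81/10) = 1.259e+08; subtracting the fixed part leaves 9.427e+07 for the vacuum pump, i.e. 79.74 dB SPL.
So the vacuum pump must be reduced from 88 to 79.74 dB SPL: IL = 8.26 dB.

8.3 dB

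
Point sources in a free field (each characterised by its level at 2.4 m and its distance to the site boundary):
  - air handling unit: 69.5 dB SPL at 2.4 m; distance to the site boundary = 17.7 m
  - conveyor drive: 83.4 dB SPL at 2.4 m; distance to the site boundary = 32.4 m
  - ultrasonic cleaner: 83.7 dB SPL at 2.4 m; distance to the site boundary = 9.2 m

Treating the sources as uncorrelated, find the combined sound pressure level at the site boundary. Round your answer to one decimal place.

Propagate each source to the receiver with L = L_ref − 20·log₁₀(r/r_ref), then add intensities.
air handling unit: 69.5 − 20·log₁₀(17.7/2.4) = 69.5 − 17.36 = 52.14 dB SPL.
conveyor drive: 83.4 − 20·log₁₀(32.4/2.4) = 83.4 − 22.61 = 60.79 dB SPL.
ultrasonic cleaner: 83.7 − 20·log₁₀(9.2/2.4) = 83.7 − 11.67 = 72.03 dB SPL.
Σ 10^(L/10) = 1.732e+07 → L_total = 10·log₁₀(1.732e+07) = 72.38 dB SPL.

72.4 dB SPL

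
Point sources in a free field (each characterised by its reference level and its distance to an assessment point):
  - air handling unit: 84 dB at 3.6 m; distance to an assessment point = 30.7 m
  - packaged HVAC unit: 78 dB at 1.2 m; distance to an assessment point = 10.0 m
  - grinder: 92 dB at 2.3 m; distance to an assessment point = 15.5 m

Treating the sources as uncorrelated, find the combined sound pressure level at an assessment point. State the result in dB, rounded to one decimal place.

Propagate each source to the receiver with L = L_ref − 20·log₁₀(r/r_ref), then add intensities.
air handling unit: 84 − 20·log₁₀(30.7/3.6) = 84 − 18.62 = 65.38 dB.
packaged HVAC unit: 78 − 20·log₁₀(10.0/1.2) = 78 − 18.42 = 59.58 dB.
grinder: 92 − 20·log₁₀(15.5/2.3) = 92 − 16.57 = 75.43 dB.
Σ 10^(L/10) = 3.926e+07 → L_total = 10·log₁₀(3.926e+07) = 75.94 dB.

75.9 dB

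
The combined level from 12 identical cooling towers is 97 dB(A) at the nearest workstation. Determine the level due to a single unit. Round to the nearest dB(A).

For N identical incoherent sources L_total = L₁ + 10·log₁₀ N, so L₁ = 97 − 10·log₁₀(12) = 97 − 10.792.

86 dB(A)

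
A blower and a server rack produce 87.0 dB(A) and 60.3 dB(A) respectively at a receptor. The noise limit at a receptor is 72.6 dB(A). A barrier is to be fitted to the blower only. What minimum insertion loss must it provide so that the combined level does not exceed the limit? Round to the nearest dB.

15 dB

The untreated sources together contribute 10^(60.3/10) = 1.072e+06, i.e. 60.30 dB(A).
To meet 72.6 dB(A) overall, the treated blower may contribute at most 10^(72.6/10) − 1.072e+06 = 1.713e+07, i.e. 72.34 dB(A).
So the blower must be reduced from 87.0 to 72.34 dB(A): IL = 14.66 dB.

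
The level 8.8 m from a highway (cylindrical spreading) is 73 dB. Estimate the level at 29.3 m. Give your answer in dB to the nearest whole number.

Line-source attenuation: ΔL = 10·log₁₀(r₂/r₁) = 10·log₁₀(29.3/8.8) = 5.224 dB.
L₂ = 73 − 10·log₁₀(29.3/8.8) = 73 − 5.224 = 67.78 dB.

68 dB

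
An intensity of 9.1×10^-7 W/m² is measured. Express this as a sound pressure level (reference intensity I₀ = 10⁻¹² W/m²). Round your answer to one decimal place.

59.6 dB

I/I₀ = 9.1×10^-7/10⁻¹² = 9.1×10^5, and L = 10·log₁₀(I/I₀).
L = 10·(0.9590 + 5) = 59.59 dB.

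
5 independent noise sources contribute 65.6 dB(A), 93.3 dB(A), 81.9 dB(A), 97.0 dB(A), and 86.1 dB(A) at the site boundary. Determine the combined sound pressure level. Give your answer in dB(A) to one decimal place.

98.9 dB(A)

For uncorrelated sources the intensities add, so convert each level to linear form, sum, and take 10·log₁₀ of the total.
Σ 10^(L/10) = 10^(65.6/10) + 10^(93.3/10) + 10^(81.9/10) + 10^(97.0/10) + 10^(86.1/10) = 7.716e+09.
L_total = 10·log₁₀(7.716e+09) = 98.87 dB(A).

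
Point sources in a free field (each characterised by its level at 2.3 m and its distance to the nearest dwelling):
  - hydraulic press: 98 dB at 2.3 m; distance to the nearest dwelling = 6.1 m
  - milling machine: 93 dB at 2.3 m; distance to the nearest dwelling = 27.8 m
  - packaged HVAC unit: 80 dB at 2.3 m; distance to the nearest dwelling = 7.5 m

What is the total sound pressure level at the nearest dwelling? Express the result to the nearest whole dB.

90 dB

First find each source's level at the receiver (point-source: −20·log₁₀(r/r_ref)), then combine on an intensity basis.
hydraulic press: 98 − 20·log₁₀(6.1/2.3) = 98 − 8.47 = 89.53 dB.
milling machine: 93 − 20·log₁₀(27.8/2.3) = 93 − 21.65 = 71.35 dB.
packaged HVAC unit: 80 − 20·log₁₀(7.5/2.3) = 80 − 10.27 = 69.73 dB.
Σ 10^(L/10) = 9.201e+08 → L_total = 10·log₁₀(9.201e+08) = 89.64 dB.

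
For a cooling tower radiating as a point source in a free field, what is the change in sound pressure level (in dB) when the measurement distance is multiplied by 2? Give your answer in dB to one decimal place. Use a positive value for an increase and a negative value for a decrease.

With spherical spreading the level changes by −20·log₁₀(r₂/r₁).
ΔL = −20·log₁₀(2) = -6.02 dB.

-6.0 dB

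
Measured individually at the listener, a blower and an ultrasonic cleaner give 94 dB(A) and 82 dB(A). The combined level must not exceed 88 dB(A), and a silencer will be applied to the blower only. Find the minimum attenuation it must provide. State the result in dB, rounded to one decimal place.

Fixed contribution from the other source: Σ 10^(L/10) = 10^(82/10) = 1.585e+08 (82.00 dB(A)).
The limit corresponds to 10^(88/10) = 6.310e+08; subtracting the fixed part leaves 4.725e+08 for the blower, i.e. 86.74 dB(A).
Required insertion loss = 94 − 86.74 = 7.26 dB.

7.3 dB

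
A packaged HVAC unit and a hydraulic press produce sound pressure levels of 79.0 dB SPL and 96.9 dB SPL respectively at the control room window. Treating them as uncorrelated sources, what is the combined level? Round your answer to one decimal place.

97.0 dB SPL

For uncorrelated sources the intensities add, so convert each level to linear form, sum, and take 10·log₁₀ of the total.
Σ 10^(L/10) = 10^(79.0/10) + 10^(96.9/10) = 4.977e+09.
L_total = 10·log₁₀(4.977e+09) = 96.97 dB SPL.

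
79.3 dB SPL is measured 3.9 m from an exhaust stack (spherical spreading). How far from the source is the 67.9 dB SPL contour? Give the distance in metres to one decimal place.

14.5 m

Point-source spreading drops the level by 20·log₁₀(r₂/r₁); inverting, r₂/r₁ = 10^(ΔL/20).
r₂ = 3.9·10^((79.3−67.9)/20) = 3.9·10^(11.4/20) = 14.49 m.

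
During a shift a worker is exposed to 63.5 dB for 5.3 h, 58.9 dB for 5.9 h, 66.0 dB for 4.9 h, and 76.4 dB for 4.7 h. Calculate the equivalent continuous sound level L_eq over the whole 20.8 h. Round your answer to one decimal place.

The energy average is taken in the linear domain: L_eq = 10·log₁₀[(Σ tᵢ·10^(Lᵢ/10))/T], T = 20.8 h.
Σ tᵢ·10^(Lᵢ/10) = 5.3·10^(63.5/10) + 5.9·10^(58.9/10) + 4.9·10^(66.0/10) + 4.7·10^(76.4/10) = 2.411e+08.
L_eq = 10·log₁₀(2.411e+08/20.8) = 70.64 dB.

70.6 dB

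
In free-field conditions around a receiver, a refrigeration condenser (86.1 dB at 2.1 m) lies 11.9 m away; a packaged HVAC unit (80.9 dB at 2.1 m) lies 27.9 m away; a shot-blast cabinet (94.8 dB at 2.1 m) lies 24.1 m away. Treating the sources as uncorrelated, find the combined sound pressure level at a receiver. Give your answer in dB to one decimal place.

Propagate each source to the receiver with L = L_ref − 20·log₁₀(r/r_ref), then add intensities.
refrigeration condenser: 86.1 − 20·log₁₀(11.9/2.1) = 86.1 − 15.07 = 71.03 dB.
packaged HVAC unit: 80.9 − 20·log₁₀(27.9/2.1) = 80.9 − 22.47 = 58.43 dB.
shot-blast cabinet: 94.8 − 20·log₁₀(24.1/2.1) = 94.8 − 21.20 = 73.60 dB.
Σ 10^(L/10) = 3.631e+07 → L_total = 10·log₁₀(3.631e+07) = 75.60 dB.

75.6 dB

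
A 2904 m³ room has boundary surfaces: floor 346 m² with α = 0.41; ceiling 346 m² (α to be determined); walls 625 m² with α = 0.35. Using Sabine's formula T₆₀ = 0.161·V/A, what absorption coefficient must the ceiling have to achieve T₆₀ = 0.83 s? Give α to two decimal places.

0.59

From T₆₀ = 0.161·V/A, the target T₆₀ = 0.83 s needs A = 0.161·2904/0.83 = 563.31 m².
Absorption from the other surfaces = 346·0.41 + 625·0.35 = 360.61 m², so the ceiling must supply 202.70 m² over 346 m².
α = 202.70/346 = 0.586.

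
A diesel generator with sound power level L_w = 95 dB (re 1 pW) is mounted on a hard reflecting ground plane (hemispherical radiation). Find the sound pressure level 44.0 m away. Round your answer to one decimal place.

Free-field hemispherical radiation: L_p = L_w − 10·log₁₀(2π·r²), r = 44.0 m.
2π·r² = 1.216e+04 m², 10·log₁₀ of that is 40.851 dB.
L_p = 95 − 40.851 = 54.15 dB.

54.1 dB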